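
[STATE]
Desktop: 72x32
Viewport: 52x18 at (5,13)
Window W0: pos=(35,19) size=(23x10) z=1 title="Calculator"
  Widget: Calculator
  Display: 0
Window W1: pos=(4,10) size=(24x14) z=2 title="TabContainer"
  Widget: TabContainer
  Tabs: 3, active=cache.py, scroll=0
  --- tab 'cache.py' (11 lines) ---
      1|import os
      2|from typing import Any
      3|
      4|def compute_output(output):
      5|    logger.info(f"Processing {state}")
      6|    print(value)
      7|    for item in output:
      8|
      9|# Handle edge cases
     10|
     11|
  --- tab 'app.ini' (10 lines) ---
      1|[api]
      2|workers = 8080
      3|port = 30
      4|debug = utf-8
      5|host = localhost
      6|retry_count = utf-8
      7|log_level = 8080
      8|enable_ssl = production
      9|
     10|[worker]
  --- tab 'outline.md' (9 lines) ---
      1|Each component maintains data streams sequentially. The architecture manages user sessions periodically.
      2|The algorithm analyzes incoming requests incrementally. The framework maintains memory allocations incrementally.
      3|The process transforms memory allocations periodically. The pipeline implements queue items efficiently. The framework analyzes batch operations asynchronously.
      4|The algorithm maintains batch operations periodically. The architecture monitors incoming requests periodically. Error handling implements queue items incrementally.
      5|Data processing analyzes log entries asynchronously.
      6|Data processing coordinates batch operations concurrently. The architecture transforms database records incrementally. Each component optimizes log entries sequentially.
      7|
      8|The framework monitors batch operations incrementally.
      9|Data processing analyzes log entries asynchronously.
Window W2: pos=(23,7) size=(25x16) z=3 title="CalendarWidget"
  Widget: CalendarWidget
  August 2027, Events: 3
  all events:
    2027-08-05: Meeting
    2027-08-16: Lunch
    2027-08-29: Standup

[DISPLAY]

[cache.py]│ app.in┃ 2  3  4  5*  6  7  8  ┃         
──────────────────┃ 9 10 11 12 13 14 15   ┃         
import os         ┃16* 17 18 19 20 21 22  ┃         
from typing import┃23 24 25 26 27 28 29*  ┃         
                  ┃30 31                  ┃         
def compute_output┃                       ┃         
    logger.info(f"┃                       ┃━━━━━━━━━
    print(value)  ┃                       ┃         
    for item in ou┃                       ┃─────────
                  ┗━━━━━━━━━━━━━━━━━━━━━━━┛        0
━━━━━━━━━━━━━━━━━━━━━━┛       ┃┌───┬───┬───┬───┐    
                              ┃│ 7 │ 8 │ 9 │ ÷ │    
                              ┃├───┼───┼───┼───┤    
                              ┃│ 4 │ 5 │ 6 │ × │    
                              ┃└───┴───┴───┴───┘    
                              ┗━━━━━━━━━━━━━━━━━━━━━
                                                    
                                                    


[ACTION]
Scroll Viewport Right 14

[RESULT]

p.in┃ 2  3  4  5*  6  7  8  ┃                       
────┃ 9 10 11 12 13 14 15   ┃                       
    ┃16* 17 18 19 20 21 22  ┃                       
port┃23 24 25 26 27 28 29*  ┃                       
    ┃30 31                  ┃                       
tput┃                       ┃                       
o(f"┃                       ┃━━━━━━━━━┓             
e)  ┃                       ┃         ┃             
n ou┃                       ┃─────────┨             
    ┗━━━━━━━━━━━━━━━━━━━━━━━┛        0┃             
━━━━━━━━┛       ┃┌───┬───┬───┬───┐    ┃             
                ┃│ 7 │ 8 │ 9 │ ÷ │    ┃             
                ┃├───┼───┼───┼───┤    ┃             
                ┃│ 4 │ 5 │ 6 │ × │    ┃             
                ┃└───┴───┴───┴───┘    ┃             
                ┗━━━━━━━━━━━━━━━━━━━━━┛             
                                                    
                                                    


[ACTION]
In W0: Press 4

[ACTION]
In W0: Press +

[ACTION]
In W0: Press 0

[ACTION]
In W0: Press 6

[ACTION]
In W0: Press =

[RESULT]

p.in┃ 2  3  4  5*  6  7  8  ┃                       
────┃ 9 10 11 12 13 14 15   ┃                       
    ┃16* 17 18 19 20 21 22  ┃                       
port┃23 24 25 26 27 28 29*  ┃                       
    ┃30 31                  ┃                       
tput┃                       ┃                       
o(f"┃                       ┃━━━━━━━━━┓             
e)  ┃                       ┃         ┃             
n ou┃                       ┃─────────┨             
    ┗━━━━━━━━━━━━━━━━━━━━━━━┛       10┃             
━━━━━━━━┛       ┃┌───┬───┬───┬───┐    ┃             
                ┃│ 7 │ 8 │ 9 │ ÷ │    ┃             
                ┃├───┼───┼───┼───┤    ┃             
                ┃│ 4 │ 5 │ 6 │ × │    ┃             
                ┃└───┴───┴───┴───┘    ┃             
                ┗━━━━━━━━━━━━━━━━━━━━━┛             
                                                    
                                                    


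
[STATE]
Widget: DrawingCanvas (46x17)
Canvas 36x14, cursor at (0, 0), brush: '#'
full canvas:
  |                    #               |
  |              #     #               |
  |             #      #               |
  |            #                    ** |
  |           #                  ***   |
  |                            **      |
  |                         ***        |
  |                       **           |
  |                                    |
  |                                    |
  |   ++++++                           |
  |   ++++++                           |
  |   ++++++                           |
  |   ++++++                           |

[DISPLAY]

+                   #                         
              #     #                         
             #      #                         
            #                    **           
           #                  ***             
                            **                
                         ***                  
                       **                     
                                              
                                              
   ++++++                                     
   ++++++                                     
   ++++++                                     
   ++++++                                     
                                              
                                              
                                              


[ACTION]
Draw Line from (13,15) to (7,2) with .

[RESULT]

+                   #                         
              #     #                         
             #      #                         
            #                    **           
           #                  ***             
                            **                
                         ***                  
  ..                   **                     
    ..                                        
      ..                                      
   +++++..                                    
   ++++++ ..                                  
   ++++++   ..                                
   ++++++     ..                              
                                              
                                              
                                              


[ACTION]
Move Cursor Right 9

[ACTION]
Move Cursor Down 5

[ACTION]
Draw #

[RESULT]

                    #                         
              #     #                         
             #      #                         
            #                    **           
           #                  ***             
         #                  **                
                         ***                  
  ..                   **                     
    ..                                        
      ..                                      
   +++++..                                    
   ++++++ ..                                  
   ++++++   ..                                
   ++++++     ..                              
                                              
                                              
                                              


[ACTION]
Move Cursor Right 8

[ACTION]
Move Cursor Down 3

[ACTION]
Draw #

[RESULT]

                    #                         
              #     #                         
             #      #                         
            #                    **           
           #                  ***             
         #                  **                
                         ***                  
  ..                   **                     
    ..           #                            
      ..                                      
   +++++..                                    
   ++++++ ..                                  
   ++++++   ..                                
   ++++++     ..                              
                                              
                                              
                                              


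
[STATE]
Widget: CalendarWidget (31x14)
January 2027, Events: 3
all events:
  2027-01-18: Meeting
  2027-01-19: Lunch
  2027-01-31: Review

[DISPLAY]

          January 2027         
Mo Tu We Th Fr Sa Su           
             1  2  3           
 4  5  6  7  8  9 10           
11 12 13 14 15 16 17           
18* 19* 20 21 22 23 24         
25 26 27 28 29 30 31*          
                               
                               
                               
                               
                               
                               
                               


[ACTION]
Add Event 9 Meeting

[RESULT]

          January 2027         
Mo Tu We Th Fr Sa Su           
             1  2  3           
 4  5  6  7  8  9* 10          
11 12 13 14 15 16 17           
18* 19* 20 21 22 23 24         
25 26 27 28 29 30 31*          
                               
                               
                               
                               
                               
                               
                               


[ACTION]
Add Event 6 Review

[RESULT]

          January 2027         
Mo Tu We Th Fr Sa Su           
             1  2  3           
 4  5  6*  7  8  9* 10         
11 12 13 14 15 16 17           
18* 19* 20 21 22 23 24         
25 26 27 28 29 30 31*          
                               
                               
                               
                               
                               
                               
                               


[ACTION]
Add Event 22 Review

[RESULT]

          January 2027         
Mo Tu We Th Fr Sa Su           
             1  2  3           
 4  5  6*  7  8  9* 10         
11 12 13 14 15 16 17           
18* 19* 20 21 22* 23 24        
25 26 27 28 29 30 31*          
                               
                               
                               
                               
                               
                               
                               


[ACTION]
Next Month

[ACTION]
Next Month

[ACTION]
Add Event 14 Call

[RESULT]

           March 2027          
Mo Tu We Th Fr Sa Su           
 1  2  3  4  5  6  7           
 8  9 10 11 12 13 14*          
15 16 17 18 19 20 21           
22 23 24 25 26 27 28           
29 30 31                       
                               
                               
                               
                               
                               
                               
                               


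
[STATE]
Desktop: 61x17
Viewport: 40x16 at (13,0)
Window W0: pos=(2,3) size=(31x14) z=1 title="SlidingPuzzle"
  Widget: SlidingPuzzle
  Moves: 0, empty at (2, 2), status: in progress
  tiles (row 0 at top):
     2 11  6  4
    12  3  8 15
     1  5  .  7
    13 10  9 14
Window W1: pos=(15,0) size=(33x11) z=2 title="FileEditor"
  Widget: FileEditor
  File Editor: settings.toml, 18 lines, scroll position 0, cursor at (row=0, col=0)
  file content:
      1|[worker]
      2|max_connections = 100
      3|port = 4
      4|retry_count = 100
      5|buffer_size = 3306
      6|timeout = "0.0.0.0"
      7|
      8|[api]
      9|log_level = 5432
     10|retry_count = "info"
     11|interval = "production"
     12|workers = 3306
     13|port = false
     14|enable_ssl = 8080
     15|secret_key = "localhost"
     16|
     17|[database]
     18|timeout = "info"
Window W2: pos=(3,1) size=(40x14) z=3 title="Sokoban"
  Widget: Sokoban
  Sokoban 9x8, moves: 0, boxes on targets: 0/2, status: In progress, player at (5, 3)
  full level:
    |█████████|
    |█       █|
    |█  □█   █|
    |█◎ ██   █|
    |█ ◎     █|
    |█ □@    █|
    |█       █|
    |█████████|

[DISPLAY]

  ┏━━━━━━━━━━━━━━━━━━━━━━━━━━━━━━━┓     
━━━━━━━━━━━━━━━━━━━━━━━━━━━━━┓    ┃     
                             ┃────┨     
─────────────────────────────┨   ▲┃     
                             ┃   █┃     
                             ┃   ░┃     
                             ┃   ░┃     
                             ┃   ░┃     
                             ┃   ░┃     
                             ┃   ▼┃     
                             ┃━━━━┛     
                             ┃          
 0/2                         ┃          
                             ┃          
━━━━━━━━━━━━━━━━━━━━━━━━━━━━━┛          
                   ┃                    


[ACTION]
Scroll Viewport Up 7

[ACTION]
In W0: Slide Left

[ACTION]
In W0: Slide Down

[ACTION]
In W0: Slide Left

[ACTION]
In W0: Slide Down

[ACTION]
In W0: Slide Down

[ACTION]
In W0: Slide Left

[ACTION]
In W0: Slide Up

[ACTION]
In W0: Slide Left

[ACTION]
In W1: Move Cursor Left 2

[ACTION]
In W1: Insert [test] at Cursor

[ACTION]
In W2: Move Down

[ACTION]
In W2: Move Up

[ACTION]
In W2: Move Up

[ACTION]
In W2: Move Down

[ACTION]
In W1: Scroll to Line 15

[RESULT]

  ┏━━━━━━━━━━━━━━━━━━━━━━━━━━━━━━━┓     
━━━━━━━━━━━━━━━━━━━━━━━━━━━━━┓    ┃     
                             ┃────┨     
─────────────────────────────┨   ▲┃     
                             ┃   ░┃     
                             ┃   ░┃     
                             ┃   ░┃     
                             ┃   ░┃     
                             ┃   █┃     
                             ┃   ▼┃     
                             ┃━━━━┛     
                             ┃          
 0/2                         ┃          
                             ┃          
━━━━━━━━━━━━━━━━━━━━━━━━━━━━━┛          
                   ┃                    


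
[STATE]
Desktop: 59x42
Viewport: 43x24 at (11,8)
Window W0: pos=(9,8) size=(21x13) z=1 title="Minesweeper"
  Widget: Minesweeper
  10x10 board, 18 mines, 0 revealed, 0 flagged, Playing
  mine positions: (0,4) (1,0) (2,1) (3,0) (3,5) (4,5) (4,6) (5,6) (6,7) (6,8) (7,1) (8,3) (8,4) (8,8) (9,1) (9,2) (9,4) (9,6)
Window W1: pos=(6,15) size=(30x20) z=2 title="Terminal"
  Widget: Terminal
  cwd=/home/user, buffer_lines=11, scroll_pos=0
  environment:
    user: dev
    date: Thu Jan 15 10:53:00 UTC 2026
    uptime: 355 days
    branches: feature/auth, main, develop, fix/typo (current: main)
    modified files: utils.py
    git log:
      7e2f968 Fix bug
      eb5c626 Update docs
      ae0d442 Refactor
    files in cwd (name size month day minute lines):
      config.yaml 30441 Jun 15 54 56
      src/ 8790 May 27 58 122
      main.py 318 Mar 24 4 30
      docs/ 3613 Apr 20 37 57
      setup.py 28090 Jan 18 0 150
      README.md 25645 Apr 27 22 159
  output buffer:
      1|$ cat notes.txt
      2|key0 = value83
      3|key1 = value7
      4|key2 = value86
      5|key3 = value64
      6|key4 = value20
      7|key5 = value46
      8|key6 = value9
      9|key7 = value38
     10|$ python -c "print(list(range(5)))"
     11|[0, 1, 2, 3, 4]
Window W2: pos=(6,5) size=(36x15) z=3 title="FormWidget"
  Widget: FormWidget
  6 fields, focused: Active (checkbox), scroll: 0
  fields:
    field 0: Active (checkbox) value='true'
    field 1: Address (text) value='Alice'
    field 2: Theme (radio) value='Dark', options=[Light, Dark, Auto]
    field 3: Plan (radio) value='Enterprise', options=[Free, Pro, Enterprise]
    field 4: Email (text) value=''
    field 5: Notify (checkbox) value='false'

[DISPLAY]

tive:     [x]                 ┃            
dress:    [Alice             ]┃            
eme:      ( ) Light  (●) Dark ┃            
an:       ( ) Free  ( ) Pro  (┃            
ail:      [                  ]┃            
tify:     [ ]                 ┃            
                              ┃            
                              ┃            
                              ┃            
                              ┃            
                              ┃            
━━━━━━━━━━━━━━━━━━━━━━━━━━━━━━┛            
 = value7               ┃                  
 = value86              ┃                  
 = value64              ┃                  
 = value20              ┃                  
 = value46              ┃                  
 = value9               ┃                  
 = value38              ┃                  
thon -c "print(list(rang┃                  
1, 2, 3, 4]             ┃                  
                        ┃                  
                        ┃                  
                        ┃                  


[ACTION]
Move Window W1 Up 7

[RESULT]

tive:     [x]                 ┃            
dress:    [Alice             ]┃            
eme:      ( ) Light  (●) Dark ┃            
an:       ( ) Free  ( ) Pro  (┃            
ail:      [                  ]┃            
tify:     [ ]                 ┃            
                              ┃            
                              ┃            
                              ┃            
                              ┃            
                              ┃            
━━━━━━━━━━━━━━━━━━━━━━━━━━━━━━┛            
thon -c "print(list(rang┃                  
1, 2, 3, 4]             ┃                  
                        ┃                  
                        ┃                  
                        ┃                  
                        ┃                  
                        ┃                  
━━━━━━━━━━━━━━━━━━━━━━━━┛                  
                                           
                                           
                                           
                                           


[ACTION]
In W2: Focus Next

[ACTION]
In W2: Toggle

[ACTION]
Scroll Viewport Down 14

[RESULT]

                              ┃            
━━━━━━━━━━━━━━━━━━━━━━━━━━━━━━┛            
thon -c "print(list(rang┃                  
1, 2, 3, 4]             ┃                  
                        ┃                  
                        ┃                  
                        ┃                  
                        ┃                  
                        ┃                  
━━━━━━━━━━━━━━━━━━━━━━━━┛                  
                                           
                                           
                                           
                                           
                                           
                                           
                                           
                                           
                                           
                                           
                                           
                                           
                                           
                                           


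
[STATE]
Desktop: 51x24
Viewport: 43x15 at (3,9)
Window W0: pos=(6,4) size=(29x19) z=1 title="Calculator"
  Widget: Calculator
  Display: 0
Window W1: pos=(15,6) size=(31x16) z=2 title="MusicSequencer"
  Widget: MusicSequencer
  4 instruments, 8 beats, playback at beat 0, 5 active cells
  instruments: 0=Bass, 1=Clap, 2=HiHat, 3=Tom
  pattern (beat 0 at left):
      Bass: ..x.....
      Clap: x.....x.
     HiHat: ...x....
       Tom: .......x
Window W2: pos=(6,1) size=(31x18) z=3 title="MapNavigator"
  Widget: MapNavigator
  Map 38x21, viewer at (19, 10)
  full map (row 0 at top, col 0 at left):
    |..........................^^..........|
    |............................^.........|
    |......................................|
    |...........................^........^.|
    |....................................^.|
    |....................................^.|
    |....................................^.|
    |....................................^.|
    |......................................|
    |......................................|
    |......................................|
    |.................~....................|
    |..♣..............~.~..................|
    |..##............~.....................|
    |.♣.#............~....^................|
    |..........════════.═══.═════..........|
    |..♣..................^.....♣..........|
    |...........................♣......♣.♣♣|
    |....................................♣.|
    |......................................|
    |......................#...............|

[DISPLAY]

   ┃.............................┃        ┃
   ┃.............................┃        ┃
   ┃..............@..............┃        ┃
   ┃............~................┃        ┃
   ┃............~.~..............┃        ┃
   ┃...........~.................┃        ┃
   ┃...........~....^............┃        ┃
   ┃.....════════.═══.═════......┃        ┃
   ┃................^.....♣......┃        ┃
   ┗━━━━━━━━━━━━━━━━━━━━━━━━━━━━━┛        ┃
   ┃        ┃                             ┃
   ┃        ┃                             ┃
   ┃        ┗━━━━━━━━━━━━━━━━━━━━━━━━━━━━━┛
   ┗━━━━━━━━━━━━━━━━━━━━━━━━━━━┛           
                                           


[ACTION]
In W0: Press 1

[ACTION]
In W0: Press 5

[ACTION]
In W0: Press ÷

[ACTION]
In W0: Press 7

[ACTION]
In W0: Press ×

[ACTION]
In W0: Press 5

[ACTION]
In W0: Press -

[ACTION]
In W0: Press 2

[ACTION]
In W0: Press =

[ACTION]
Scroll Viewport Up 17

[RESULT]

                                           
   ┏━━━━━━━━━━━━━━━━━━━━━━━━━━━━━┓         
   ┃ MapNavigator                ┃         
   ┠─────────────────────────────┨         
   ┃......................^......┃         
   ┃.............................┃         
   ┃.............................┃━━━━━━━━┓
   ┃.............................┃        ┃
   ┃.............................┃────────┨
   ┃.............................┃        ┃
   ┃.............................┃        ┃
   ┃..............@..............┃        ┃
   ┃............~................┃        ┃
   ┃............~.~..............┃        ┃
   ┃...........~.................┃        ┃


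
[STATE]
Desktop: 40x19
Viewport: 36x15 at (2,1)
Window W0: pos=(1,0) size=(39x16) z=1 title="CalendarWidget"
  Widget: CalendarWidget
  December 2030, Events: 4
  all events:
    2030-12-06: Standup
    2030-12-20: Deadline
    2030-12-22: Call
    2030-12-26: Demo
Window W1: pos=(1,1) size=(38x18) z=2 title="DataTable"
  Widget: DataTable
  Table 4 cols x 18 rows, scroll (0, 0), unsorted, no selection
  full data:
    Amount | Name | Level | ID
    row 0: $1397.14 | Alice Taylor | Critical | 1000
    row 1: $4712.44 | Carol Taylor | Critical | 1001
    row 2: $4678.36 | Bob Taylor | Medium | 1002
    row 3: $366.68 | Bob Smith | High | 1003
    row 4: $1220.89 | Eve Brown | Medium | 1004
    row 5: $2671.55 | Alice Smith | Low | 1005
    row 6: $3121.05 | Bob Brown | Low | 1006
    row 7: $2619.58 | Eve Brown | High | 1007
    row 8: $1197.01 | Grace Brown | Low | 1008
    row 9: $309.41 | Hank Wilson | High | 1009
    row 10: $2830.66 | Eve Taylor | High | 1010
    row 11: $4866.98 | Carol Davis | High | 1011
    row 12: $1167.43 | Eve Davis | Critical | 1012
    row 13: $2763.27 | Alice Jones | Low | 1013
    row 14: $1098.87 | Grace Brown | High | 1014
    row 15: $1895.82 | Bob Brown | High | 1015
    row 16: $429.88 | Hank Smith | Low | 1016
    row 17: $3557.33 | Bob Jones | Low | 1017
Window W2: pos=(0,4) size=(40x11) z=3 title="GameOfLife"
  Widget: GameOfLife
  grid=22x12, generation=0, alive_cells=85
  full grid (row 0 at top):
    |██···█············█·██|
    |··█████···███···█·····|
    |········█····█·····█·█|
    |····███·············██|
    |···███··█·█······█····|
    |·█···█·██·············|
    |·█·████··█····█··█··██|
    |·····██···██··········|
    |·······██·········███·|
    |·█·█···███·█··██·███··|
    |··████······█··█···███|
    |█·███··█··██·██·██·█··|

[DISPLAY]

━━━━━━━━━━━━━━━━━━━━━━━━━━━━━━━━━━━━
 DataTable                          
────────────────────────────────────
━━━━━━━━━━━━━━━━━━━━━━━━━━━━━━━━━━━━
GameOfLife                          
────────────────────────────────────
en: 0                               
···███·············██               
··███··█·█······█····               
█···█·██·············               
█·████··█····█··█··██               
····██···██··········               
······██·········███·               
━━━━━━━━━━━━━━━━━━━━━━━━━━━━━━━━━━━━
$309.41 │Hank Wilson │High    │1009 


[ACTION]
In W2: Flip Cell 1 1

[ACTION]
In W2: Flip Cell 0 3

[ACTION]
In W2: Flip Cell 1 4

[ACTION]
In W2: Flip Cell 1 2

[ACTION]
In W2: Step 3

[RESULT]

━━━━━━━━━━━━━━━━━━━━━━━━━━━━━━━━━━━━
 DataTable                          
────────────────────────────────────
━━━━━━━━━━━━━━━━━━━━━━━━━━━━━━━━━━━━
GameOfLife                          
────────────────────────────────────
en: 3                               
····█··············██               
·····█··█············               
········██···········               
········███··········               
·····················               
·····███······█·██···               
━━━━━━━━━━━━━━━━━━━━━━━━━━━━━━━━━━━━
$309.41 │Hank Wilson │High    │1009 


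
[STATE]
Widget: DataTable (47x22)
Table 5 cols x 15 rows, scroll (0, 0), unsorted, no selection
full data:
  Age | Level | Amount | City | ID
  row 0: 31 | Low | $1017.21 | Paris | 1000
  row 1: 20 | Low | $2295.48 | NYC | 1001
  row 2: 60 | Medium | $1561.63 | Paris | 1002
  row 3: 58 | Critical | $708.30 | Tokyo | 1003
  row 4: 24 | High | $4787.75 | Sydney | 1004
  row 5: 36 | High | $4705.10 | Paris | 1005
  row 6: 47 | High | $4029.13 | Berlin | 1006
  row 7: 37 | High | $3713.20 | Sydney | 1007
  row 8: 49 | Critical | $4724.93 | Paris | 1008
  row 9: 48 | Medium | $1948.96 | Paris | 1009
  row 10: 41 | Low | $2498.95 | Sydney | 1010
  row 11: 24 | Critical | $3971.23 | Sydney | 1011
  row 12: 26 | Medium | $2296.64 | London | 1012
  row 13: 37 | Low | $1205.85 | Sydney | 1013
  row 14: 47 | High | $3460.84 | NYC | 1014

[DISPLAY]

Age│Level   │Amount  │City  │ID                
───┼────────┼────────┼──────┼────              
31 │Low     │$1017.21│Paris │1000              
20 │Low     │$2295.48│NYC   │1001              
60 │Medium  │$1561.63│Paris │1002              
58 │Critical│$708.30 │Tokyo │1003              
24 │High    │$4787.75│Sydney│1004              
36 │High    │$4705.10│Paris │1005              
47 │High    │$4029.13│Berlin│1006              
37 │High    │$3713.20│Sydney│1007              
49 │Critical│$4724.93│Paris │1008              
48 │Medium  │$1948.96│Paris │1009              
41 │Low     │$2498.95│Sydney│1010              
24 │Critical│$3971.23│Sydney│1011              
26 │Medium  │$2296.64│London│1012              
37 │Low     │$1205.85│Sydney│1013              
47 │High    │$3460.84│NYC   │1014              
                                               
                                               
                                               
                                               
                                               


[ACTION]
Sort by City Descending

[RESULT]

Age│Level   │Amount  │City ▼│ID                
───┼────────┼────────┼──────┼────              
58 │Critical│$708.30 │Tokyo │1003              
24 │High    │$4787.75│Sydney│1004              
37 │High    │$3713.20│Sydney│1007              
41 │Low     │$2498.95│Sydney│1010              
24 │Critical│$3971.23│Sydney│1011              
37 │Low     │$1205.85│Sydney│1013              
31 │Low     │$1017.21│Paris │1000              
60 │Medium  │$1561.63│Paris │1002              
36 │High    │$4705.10│Paris │1005              
49 │Critical│$4724.93│Paris │1008              
48 │Medium  │$1948.96│Paris │1009              
20 │Low     │$2295.48│NYC   │1001              
47 │High    │$3460.84│NYC   │1014              
26 │Medium  │$2296.64│London│1012              
47 │High    │$4029.13│Berlin│1006              
                                               
                                               
                                               
                                               
                                               


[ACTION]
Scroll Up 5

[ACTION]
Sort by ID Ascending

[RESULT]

Age│Level   │Amount  │City  │ID ▲              
───┼────────┼────────┼──────┼────              
31 │Low     │$1017.21│Paris │1000              
20 │Low     │$2295.48│NYC   │1001              
60 │Medium  │$1561.63│Paris │1002              
58 │Critical│$708.30 │Tokyo │1003              
24 │High    │$4787.75│Sydney│1004              
36 │High    │$4705.10│Paris │1005              
47 │High    │$4029.13│Berlin│1006              
37 │High    │$3713.20│Sydney│1007              
49 │Critical│$4724.93│Paris │1008              
48 │Medium  │$1948.96│Paris │1009              
41 │Low     │$2498.95│Sydney│1010              
24 │Critical│$3971.23│Sydney│1011              
26 │Medium  │$2296.64│London│1012              
37 │Low     │$1205.85│Sydney│1013              
47 │High    │$3460.84│NYC   │1014              
                                               
                                               
                                               
                                               
                                               


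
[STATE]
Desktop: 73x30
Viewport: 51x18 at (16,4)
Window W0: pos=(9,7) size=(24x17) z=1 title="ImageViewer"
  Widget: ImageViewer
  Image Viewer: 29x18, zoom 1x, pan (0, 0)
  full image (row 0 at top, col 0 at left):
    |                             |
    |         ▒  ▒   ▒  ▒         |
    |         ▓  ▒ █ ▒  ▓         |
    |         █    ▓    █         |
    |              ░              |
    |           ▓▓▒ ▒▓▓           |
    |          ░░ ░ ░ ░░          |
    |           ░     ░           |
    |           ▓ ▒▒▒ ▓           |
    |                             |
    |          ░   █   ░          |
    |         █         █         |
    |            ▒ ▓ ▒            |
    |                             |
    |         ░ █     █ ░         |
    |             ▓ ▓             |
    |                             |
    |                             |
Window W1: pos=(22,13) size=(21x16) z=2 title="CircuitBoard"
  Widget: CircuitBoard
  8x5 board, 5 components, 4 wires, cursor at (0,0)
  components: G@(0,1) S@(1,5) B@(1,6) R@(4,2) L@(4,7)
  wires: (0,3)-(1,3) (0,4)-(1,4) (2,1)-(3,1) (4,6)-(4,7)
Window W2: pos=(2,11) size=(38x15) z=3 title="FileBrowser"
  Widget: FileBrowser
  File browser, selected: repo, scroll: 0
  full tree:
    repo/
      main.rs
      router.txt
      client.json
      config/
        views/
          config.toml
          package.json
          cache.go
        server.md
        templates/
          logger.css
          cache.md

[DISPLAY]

                                                   
                                                   
                                                   
━━━━━━━━━━━━━━━━┓                                  
Viewer          ┃                                  
────────────────┨                                  
                ┃                                  
━━━━━━━━━━━━━━━━━━━━━━━┓                           
                       ┃                           
───────────────────────┨━━┓                        
                       ┃  ┃                        
                       ┃──┨                        
t                      ┃7 ┃                        
on                     ┃  ┃                        
g/                     ┃  ┃                        
                       ┃  ┃                        
                       ┃  ┃                        
                       ┃  ┃                        


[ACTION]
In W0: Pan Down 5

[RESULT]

                                                   
                                                   
                                                   
━━━━━━━━━━━━━━━━┓                                  
Viewer          ┃                                  
────────────────┨                                  
     ▓▓▒ ▒▓▓    ┃                                  
━━━━━━━━━━━━━━━━━━━━━━━┓                           
                       ┃                           
───────────────────────┨━━┓                        
                       ┃  ┃                        
                       ┃──┨                        
t                      ┃7 ┃                        
on                     ┃  ┃                        
g/                     ┃  ┃                        
                       ┃  ┃                        
                       ┃  ┃                        
                       ┃  ┃                        


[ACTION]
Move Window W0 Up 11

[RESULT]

    ░░ ░ ░ ░░   ┃                                  
     ░     ░    ┃                                  
     ▓ ▒▒▒ ▓    ┃                                  
                ┃                                  
    ░   █   ░   ┃                                  
   █         █  ┃                                  
      ▒ ▓ ▒     ┃                                  
━━━━━━━━━━━━━━━━━━━━━━━┓                           
                       ┃                           
───────────────────────┨━━┓                        
                       ┃  ┃                        
                       ┃──┨                        
t                      ┃7 ┃                        
on                     ┃  ┃                        
g/                     ┃  ┃                        
                       ┃  ┃                        
                       ┃  ┃                        
                       ┃  ┃                        


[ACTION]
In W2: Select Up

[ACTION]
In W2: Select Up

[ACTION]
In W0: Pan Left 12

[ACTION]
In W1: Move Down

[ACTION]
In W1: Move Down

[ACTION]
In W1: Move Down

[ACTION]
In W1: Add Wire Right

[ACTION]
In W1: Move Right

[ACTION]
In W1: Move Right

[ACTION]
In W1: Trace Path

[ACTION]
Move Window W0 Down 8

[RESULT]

                                                   
                                                   
                                                   
                                                   
━━━━━━━━━━━━━━━━┓                                  
Viewer          ┃                                  
────────────────┨                                  
━━━━━━━━━━━━━━━━━━━━━━━┓                           
                       ┃                           
───────────────────────┨━━┓                        
                       ┃  ┃                        
                       ┃──┨                        
t                      ┃7 ┃                        
on                     ┃  ┃                        
g/                     ┃  ┃                        
                       ┃  ┃                        
                       ┃  ┃                        
                       ┃  ┃                        
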